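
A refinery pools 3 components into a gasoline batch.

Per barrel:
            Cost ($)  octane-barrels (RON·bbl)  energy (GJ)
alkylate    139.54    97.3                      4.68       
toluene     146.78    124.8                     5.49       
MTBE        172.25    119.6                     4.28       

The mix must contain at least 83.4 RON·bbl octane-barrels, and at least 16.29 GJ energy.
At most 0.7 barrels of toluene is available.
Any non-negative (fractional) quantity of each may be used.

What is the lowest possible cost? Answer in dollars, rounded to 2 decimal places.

Treat it as an LP. Let x1 = barrels of alkylate, x2 = barrels of toluene, x3 = barrels of MTBE.
Minimise 139.54x1 + 146.78x2 + 172.25x3 with:
  97.3x1 + 124.8x2 + 119.6x3 ≥ 83.4   (octane-barrels)
  4.68x1 + 5.49x2 + 4.28x3 ≥ 16.29   (energy)
  x2 ≤ 0.7
  x1, x2, x3 ≥ 0.
The optimal basis is {alkylate, toluene}; MTBE drops out. There the energy and the toluene cap constraints are tight.
Solving gives x1 = 2.6596, x2 = 0.7.
Total cost: 139.54·2.6596 + 146.78·0.7 = 473.8666.

$473.87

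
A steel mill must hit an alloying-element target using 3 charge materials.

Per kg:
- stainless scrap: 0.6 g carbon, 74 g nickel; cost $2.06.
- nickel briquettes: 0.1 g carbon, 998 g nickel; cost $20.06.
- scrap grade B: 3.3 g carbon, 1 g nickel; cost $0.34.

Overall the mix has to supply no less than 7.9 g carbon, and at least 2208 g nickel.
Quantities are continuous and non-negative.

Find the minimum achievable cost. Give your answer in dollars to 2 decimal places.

$45.13

This is a linear program. Let x1 = kg of stainless scrap, x2 = kg of nickel briquettes, x3 = kg of scrap grade B.
Minimize 2.06x1 + 20.06x2 + 0.34x3 with:
  0.6x1 + 0.1x2 + 3.3x3 ≥ 7.9   (carbon)
  74x1 + 998x2 + 1x3 ≥ 2208   (nickel)
  x1, x2, x3 ≥ 0.
The minimum-cost mix takes nothing from stainless scrap — only nickel briquettes, scrap grade B. There the carbon and nickel constraints are tight.
Solving gives x2 = 2.2101, x3 = 2.327.
Objective = 20.06·2.2101 + 0.34·2.327 = 45.1258.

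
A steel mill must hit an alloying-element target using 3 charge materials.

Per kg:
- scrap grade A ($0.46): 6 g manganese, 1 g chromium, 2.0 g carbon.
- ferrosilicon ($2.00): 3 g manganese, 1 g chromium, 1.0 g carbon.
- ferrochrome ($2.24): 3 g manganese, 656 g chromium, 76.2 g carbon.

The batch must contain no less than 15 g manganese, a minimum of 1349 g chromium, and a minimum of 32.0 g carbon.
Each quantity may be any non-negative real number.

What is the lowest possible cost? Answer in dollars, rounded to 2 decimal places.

$5.28

Let x1 = kg of scrap grade A, x2 = kg of ferrosilicon, x3 = kg of ferrochrome.
Minimise 0.46x1 + 2x2 + 2.24x3 subject to:
  6x1 + 3x2 + 3x3 ≥ 15   (manganese)
  1x1 + 1x2 + 656x3 ≥ 1349   (chromium)
  2x1 + 1x2 + 76.2x3 ≥ 32   (carbon)
  x1, x2, x3 ≥ 0.
The cheapest feasible vertex uses only scrap grade A, ferrochrome; ferrosilicon is not used. The manganese and chromium requirements are met with equality.
That vertex is x1 = 1.473, x3 = 2.054.
Objective = 0.46·1.473 + 2.24·2.054 = 5.2785.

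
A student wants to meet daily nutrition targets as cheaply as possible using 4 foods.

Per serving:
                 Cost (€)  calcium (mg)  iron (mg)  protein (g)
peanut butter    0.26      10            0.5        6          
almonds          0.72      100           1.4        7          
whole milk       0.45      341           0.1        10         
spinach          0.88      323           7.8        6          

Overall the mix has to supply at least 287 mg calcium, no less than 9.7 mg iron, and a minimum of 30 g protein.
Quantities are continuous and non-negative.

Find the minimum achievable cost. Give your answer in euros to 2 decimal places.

Let x1 = servings of peanut butter, x2 = servings of almonds, x3 = servings of whole milk, x4 = servings of spinach.
min 0.26x1 + 0.72x2 + 0.45x3 + 0.88x4 subject to:
  10x1 + 100x2 + 341x3 + 323x4 ≥ 287   (calcium)
  0.5x1 + 1.4x2 + 0.1x3 + 7.8x4 ≥ 9.7   (iron)
  6x1 + 7x2 + 10x3 + 6x4 ≥ 30   (protein)
  x1, x2, x3, x4 ≥ 0.
At the optimum only peanut butter, spinach are positive (almonds, whole milk = 0). There the iron and protein constraints are tight.
Solving gives x1 = 4.014, x4 = 0.9863.
Total cost: 0.26·4.014 + 0.88·0.9863 = 1.9116.

€1.91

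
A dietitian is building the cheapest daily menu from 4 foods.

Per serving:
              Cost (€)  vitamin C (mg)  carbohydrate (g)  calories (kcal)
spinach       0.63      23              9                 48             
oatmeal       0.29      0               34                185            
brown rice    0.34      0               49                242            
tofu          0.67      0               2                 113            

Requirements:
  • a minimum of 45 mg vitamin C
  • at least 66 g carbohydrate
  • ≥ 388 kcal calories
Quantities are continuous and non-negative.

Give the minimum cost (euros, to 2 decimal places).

Set it up as a linear program. Let x1 = servings of spinach, x2 = servings of oatmeal, x3 = servings of brown rice, x4 = servings of tofu.
Minimise 0.63x1 + 0.29x2 + 0.34x3 + 0.67x4 subject to:
  23x1 ≥ 45   (vitamin C)
  9x1 + 34x2 + 49x3 + 2x4 ≥ 66   (carbohydrate)
  48x1 + 185x2 + 242x3 + 113x4 ≥ 388   (calories)
  x1, x2, x3, x4 ≥ 0.
The optimal basis is {spinach, brown rice}; oatmeal, tofu drop out. There the vitamin C and calories constraints are tight.
Optimal quantities: spinach = 1.957 servings, brown rice = 1.215 servings.
Objective = 0.63·1.957 + 0.34·1.215 = 1.6460.

€1.65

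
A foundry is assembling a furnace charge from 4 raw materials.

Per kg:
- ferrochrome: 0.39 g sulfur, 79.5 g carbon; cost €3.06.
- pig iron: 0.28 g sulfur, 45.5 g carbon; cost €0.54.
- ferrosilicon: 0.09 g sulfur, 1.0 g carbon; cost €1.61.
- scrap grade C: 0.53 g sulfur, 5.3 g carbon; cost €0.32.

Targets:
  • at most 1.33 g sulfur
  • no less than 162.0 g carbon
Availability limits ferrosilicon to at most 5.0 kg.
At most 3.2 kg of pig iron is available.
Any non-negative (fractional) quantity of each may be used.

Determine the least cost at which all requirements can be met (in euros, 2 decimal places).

Treat it as an LP. Let x1 = kg of ferrochrome, x2 = kg of pig iron, x3 = kg of ferrosilicon, x4 = kg of scrap grade C.
Minimize 3.06x1 + 0.54x2 + 1.61x3 + 0.32x4 subject to:
  0.39x1 + 0.28x2 + 0.09x3 + 0.53x4 ≤ 1.33   (sulfur)
  79.5x1 + 45.5x2 + 1x3 + 5.3x4 ≥ 162   (carbon)
  x3 ≤ 5
  x2 ≤ 3.2
  x1, x2, x3, x4 ≥ 0.
The minimum-cost mix takes nothing from ferrosilicon, scrap grade C — only ferrochrome, pig iron. There the carbon and the pig iron cap constraints are tight.
Optimal quantities: ferrochrome = 0.2063 kg, pig iron = 3.2 kg.
Hence cost = 3.06·0.2063 + 0.54·3.2 = €2.3593.

€2.36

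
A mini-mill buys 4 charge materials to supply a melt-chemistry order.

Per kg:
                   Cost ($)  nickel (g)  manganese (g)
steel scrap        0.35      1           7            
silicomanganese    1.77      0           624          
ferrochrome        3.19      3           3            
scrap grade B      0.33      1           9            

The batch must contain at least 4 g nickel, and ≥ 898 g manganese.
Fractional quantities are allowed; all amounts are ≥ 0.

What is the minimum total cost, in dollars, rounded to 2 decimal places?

$3.77

Set it up as a linear program. Let x1 = kg of steel scrap, x2 = kg of silicomanganese, x3 = kg of ferrochrome, x4 = kg of scrap grade B.
Minimize 0.35x1 + 1.77x2 + 3.19x3 + 0.33x4 s.t.:
  1x1 + 3x3 + 1x4 ≥ 4   (nickel)
  7x1 + 624x2 + 3x3 + 9x4 ≥ 898   (manganese)
  x1, x2, x3, x4 ≥ 0.
At the optimum only silicomanganese, scrap grade B are positive (steel scrap, ferrochrome = 0). There the nickel and manganese constraints are tight.
That vertex is x2 = 1.3814, x4 = 4.
Hence cost = 1.77·1.3814 + 0.33·4 = $3.7651.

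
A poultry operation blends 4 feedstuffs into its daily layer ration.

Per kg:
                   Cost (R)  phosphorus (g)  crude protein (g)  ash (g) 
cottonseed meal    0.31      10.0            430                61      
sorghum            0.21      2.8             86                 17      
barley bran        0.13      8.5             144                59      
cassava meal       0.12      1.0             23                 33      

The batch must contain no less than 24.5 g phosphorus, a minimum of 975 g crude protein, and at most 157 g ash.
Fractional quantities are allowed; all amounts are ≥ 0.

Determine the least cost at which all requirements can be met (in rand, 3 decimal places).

R0.712

Treat it as an LP. Let x1 = kg of cottonseed meal, x2 = kg of sorghum, x3 = kg of barley bran, x4 = kg of cassava meal.
Minimize 0.31x1 + 0.21x2 + 0.13x3 + 0.12x4 s.t.:
  10x1 + 2.8x2 + 8.5x3 + 1x4 ≥ 24.5   (phosphorus)
  430x1 + 86x2 + 144x3 + 23x4 ≥ 975   (crude protein)
  61x1 + 17x2 + 59x3 + 33x4 ≤ 157   (ash)
  x1, x2, x3, x4 ≥ 0.
At the optimum only cottonseed meal, barley bran are positive (sorghum, cassava meal = 0). The phosphorus and crude protein requirements are met with equality.
That vertex is x1 = 2.149, x3 = 0.3544.
Objective = 0.31·2.149 + 0.13·0.3544 = 0.71226.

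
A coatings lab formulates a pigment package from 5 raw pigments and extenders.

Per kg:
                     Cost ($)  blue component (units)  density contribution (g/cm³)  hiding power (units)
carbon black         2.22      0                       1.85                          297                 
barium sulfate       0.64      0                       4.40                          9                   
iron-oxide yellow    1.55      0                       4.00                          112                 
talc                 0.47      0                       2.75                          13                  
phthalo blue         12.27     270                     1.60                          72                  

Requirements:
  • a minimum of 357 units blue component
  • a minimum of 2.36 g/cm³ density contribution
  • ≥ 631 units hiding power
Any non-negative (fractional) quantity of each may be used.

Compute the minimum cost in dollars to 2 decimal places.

$20.23

Set it up as a linear program. Let x1 = kg of carbon black, x2 = kg of barium sulfate, x3 = kg of iron-oxide yellow, x4 = kg of talc, x5 = kg of phthalo blue.
Minimize 2.22x1 + 0.64x2 + 1.55x3 + 0.47x4 + 12.27x5 with:
  270x5 ≥ 357   (blue component)
  1.85x1 + 4.4x2 + 4x3 + 2.75x4 + 1.6x5 ≥ 2.36   (density contribution)
  297x1 + 9x2 + 112x3 + 13x4 + 72x5 ≥ 631   (hiding power)
  x1, x2, x3, x4, x5 ≥ 0.
The cheapest feasible vertex uses only carbon black, phthalo blue; barium sulfate, iron-oxide yellow, talc are not used. The blue component and hiding power requirements are met with equality.
Solving gives x1 = 1.804, x5 = 1.322.
Objective = 2.22·1.804 + 12.27·1.322 = 20.2258.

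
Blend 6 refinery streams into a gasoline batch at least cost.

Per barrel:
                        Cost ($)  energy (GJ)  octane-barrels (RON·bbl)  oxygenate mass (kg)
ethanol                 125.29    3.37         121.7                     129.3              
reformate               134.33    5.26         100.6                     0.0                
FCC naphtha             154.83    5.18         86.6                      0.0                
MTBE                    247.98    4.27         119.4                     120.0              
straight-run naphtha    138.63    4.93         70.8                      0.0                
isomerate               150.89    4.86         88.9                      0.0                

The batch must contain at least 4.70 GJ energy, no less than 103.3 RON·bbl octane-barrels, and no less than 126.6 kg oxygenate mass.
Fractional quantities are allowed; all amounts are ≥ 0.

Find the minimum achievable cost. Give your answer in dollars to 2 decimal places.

$158.44

Let x1 = barrels of ethanol, x2 = barrels of reformate, x3 = barrels of FCC naphtha, x4 = barrels of MTBE, x5 = barrels of straight-run naphtha, x6 = barrels of isomerate.
Minimize 125.29x1 + 134.33x2 + 154.83x3 + 247.98x4 + 138.63x5 + 150.89x6 subject to:
  3.37x1 + 5.26x2 + 5.18x3 + 4.27x4 + 4.93x5 + 4.86x6 ≥ 4.7   (energy)
  121.7x1 + 100.6x2 + 86.6x3 + 119.4x4 + 70.8x5 + 88.9x6 ≥ 103.3   (octane-barrels)
  129.3x1 + 120x4 ≥ 126.6   (oxygenate mass)
  x1, x2, x3, x4, x5, x6 ≥ 0.
At the optimum only ethanol, reformate are positive (FCC naphtha, MTBE, straight-run naphtha, isomerate = 0). There the energy and oxygenate mass constraints are tight.
Solving gives x1 = 0.97912, x2 = 0.26623.
Cost = 125.29·0.97912 + 134.33·0.26623 = 158.4366.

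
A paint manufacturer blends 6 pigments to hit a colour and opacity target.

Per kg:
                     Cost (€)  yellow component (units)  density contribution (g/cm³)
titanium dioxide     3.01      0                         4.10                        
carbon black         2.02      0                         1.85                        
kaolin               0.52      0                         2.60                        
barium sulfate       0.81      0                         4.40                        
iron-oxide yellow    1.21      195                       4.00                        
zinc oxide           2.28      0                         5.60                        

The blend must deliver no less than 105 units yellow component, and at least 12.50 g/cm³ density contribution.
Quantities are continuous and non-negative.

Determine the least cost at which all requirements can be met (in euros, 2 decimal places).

This is a linear program. Let x1 = kg of titanium dioxide, x2 = kg of carbon black, x3 = kg of kaolin, x4 = kg of barium sulfate, x5 = kg of iron-oxide yellow, x6 = kg of zinc oxide.
Minimise 3.01x1 + 2.02x2 + 0.52x3 + 0.81x4 + 1.21x5 + 2.28x6 s.t.:
  195x5 ≥ 105   (yellow component)
  4.1x1 + 1.85x2 + 2.6x3 + 4.4x4 + 4x5 + 5.6x6 ≥ 12.5   (density contribution)
  x1, x2, x3, x4, x5, x6 ≥ 0.
The minimum-cost mix takes nothing from titanium dioxide, carbon black, kaolin, zinc oxide — only barium sulfate, iron-oxide yellow. There the yellow component and density contribution constraints are tight.
Optimal quantities: barium sulfate = 2.351 kg, iron-oxide yellow = 0.5385 kg.
Hence cost = 0.81·2.351 + 1.21·0.5385 = €2.5559.

€2.56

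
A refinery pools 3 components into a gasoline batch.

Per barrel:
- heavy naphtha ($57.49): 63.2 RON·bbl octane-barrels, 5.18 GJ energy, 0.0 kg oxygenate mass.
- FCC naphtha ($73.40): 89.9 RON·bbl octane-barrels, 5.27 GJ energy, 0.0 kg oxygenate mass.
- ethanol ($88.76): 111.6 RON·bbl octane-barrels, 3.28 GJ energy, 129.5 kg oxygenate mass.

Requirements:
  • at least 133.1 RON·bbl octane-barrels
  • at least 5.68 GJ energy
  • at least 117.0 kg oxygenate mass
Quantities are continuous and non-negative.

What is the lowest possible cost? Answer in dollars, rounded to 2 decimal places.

Treat it as an LP. Let x1 = barrels of heavy naphtha, x2 = barrels of FCC naphtha, x3 = barrels of ethanol.
Minimize 57.49x1 + 73.4x2 + 88.76x3 s.t.:
  63.2x1 + 89.9x2 + 111.6x3 ≥ 133.1   (octane-barrels)
  5.18x1 + 5.27x2 + 3.28x3 ≥ 5.68   (energy)
  129.5x3 ≥ 117   (oxygenate mass)
  x1, x2, x3 ≥ 0.
The optimal basis is {heavy naphtha, ethanol}; FCC naphtha drops out. There the energy and oxygenate mass constraints are tight.
Solving gives x1 = 0.5244, x3 = 0.9035.
Objective = 57.49·0.5244 + 88.76·0.9035 = 110.3424.

$110.34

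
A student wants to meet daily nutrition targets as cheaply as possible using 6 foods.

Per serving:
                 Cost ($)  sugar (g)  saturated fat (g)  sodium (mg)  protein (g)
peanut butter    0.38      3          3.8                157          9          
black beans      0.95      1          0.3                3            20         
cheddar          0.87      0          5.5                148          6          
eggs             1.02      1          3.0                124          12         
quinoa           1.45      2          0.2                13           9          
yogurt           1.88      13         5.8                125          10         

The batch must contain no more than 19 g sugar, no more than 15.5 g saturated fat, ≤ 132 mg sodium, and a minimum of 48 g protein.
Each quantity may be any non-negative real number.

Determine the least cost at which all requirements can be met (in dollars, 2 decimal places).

$2.24

Set it up as a linear program. Let x1 = servings of peanut butter, x2 = servings of black beans, x3 = servings of cheddar, x4 = servings of eggs, x5 = servings of quinoa, x6 = servings of yogurt.
Minimize 0.38x1 + 0.95x2 + 0.87x3 + 1.02x4 + 1.45x5 + 1.88x6 subject to:
  3x1 + 1x2 + 1x4 + 2x5 + 13x6 ≤ 19   (sugar)
  3.8x1 + 0.3x2 + 5.5x3 + 3x4 + 0.2x5 + 5.8x6 ≤ 15.5   (saturated fat)
  157x1 + 3x2 + 148x3 + 124x4 + 13x5 + 125x6 ≤ 132   (sodium)
  9x1 + 20x2 + 6x3 + 12x4 + 9x5 + 10x6 ≥ 48   (protein)
  x1, x2, x3, x4, x5, x6 ≥ 0.
The optimal basis is {peanut butter, black beans}; cheddar, eggs, quinoa, yogurt drop out. The sodium and protein requirements are met with equality.
Optimal quantities: peanut butter = 0.8018 servings, black beans = 2.039 servings.
Total cost: 0.38·0.8018 + 0.95·2.039 = 2.2417.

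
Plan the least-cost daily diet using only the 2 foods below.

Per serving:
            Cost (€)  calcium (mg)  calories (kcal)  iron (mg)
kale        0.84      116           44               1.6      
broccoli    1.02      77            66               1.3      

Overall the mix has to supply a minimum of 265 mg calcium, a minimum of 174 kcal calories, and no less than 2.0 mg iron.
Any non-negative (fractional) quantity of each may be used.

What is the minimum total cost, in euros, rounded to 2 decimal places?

€2.84

Let x1 = servings of kale, x2 = servings of broccoli.
Minimize 0.84x1 + 1.02x2 s.t.:
  116x1 + 77x2 ≥ 265   (calcium)
  44x1 + 66x2 ≥ 174   (calories)
  1.6x1 + 1.3x2 ≥ 2   (iron)
  x1, x2 ≥ 0.
Both inputs are positive at the optimum. There the calcium and calories constraints are tight.
That vertex is x1 = 0.9588, x2 = 1.997.
Cost = 0.84·0.9588 + 1.02·1.997 = 2.8423.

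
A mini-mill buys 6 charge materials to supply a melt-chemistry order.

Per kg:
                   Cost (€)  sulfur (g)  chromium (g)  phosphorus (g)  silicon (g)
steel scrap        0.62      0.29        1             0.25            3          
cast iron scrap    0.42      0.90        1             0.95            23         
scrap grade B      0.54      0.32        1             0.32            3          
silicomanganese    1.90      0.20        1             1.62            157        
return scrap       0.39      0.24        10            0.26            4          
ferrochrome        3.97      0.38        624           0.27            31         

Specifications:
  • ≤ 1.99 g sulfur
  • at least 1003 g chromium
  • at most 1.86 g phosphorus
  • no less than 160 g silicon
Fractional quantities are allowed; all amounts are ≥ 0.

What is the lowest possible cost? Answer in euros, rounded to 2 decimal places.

€7.71

Let x1 = kg of steel scrap, x2 = kg of cast iron scrap, x3 = kg of scrap grade B, x4 = kg of silicomanganese, x5 = kg of return scrap, x6 = kg of ferrochrome.
Minimise 0.62x1 + 0.42x2 + 0.54x3 + 1.9x4 + 0.39x5 + 3.97x6 s.t.:
  0.29x1 + 0.9x2 + 0.32x3 + 0.2x4 + 0.24x5 + 0.38x6 ≤ 1.99   (sulfur)
  1x1 + 1x2 + 1x3 + 1x4 + 10x5 + 624x6 ≥ 1003   (chromium)
  0.25x1 + 0.95x2 + 0.32x3 + 1.62x4 + 0.26x5 + 0.27x6 ≤ 1.86   (phosphorus)
  3x1 + 23x2 + 3x3 + 157x4 + 4x5 + 31x6 ≥ 160   (silicon)
  x1, x2, x3, x4, x5, x6 ≥ 0.
At the optimum only silicomanganese, ferrochrome are positive (steel scrap, cast iron scrap, scrap grade B, return scrap = 0). Binding constraints: chromium and silicon.
So silicomanganese = 0.702 kg, ferrochrome = 1.606 kg.
Objective = 1.9·0.702 + 3.97·1.606 = 7.7096.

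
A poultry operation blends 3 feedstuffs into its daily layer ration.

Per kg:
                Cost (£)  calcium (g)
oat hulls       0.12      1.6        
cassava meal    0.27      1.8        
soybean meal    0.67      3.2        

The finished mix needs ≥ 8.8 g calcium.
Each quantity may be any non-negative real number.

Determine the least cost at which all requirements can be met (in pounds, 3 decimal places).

£0.660

Let x1 = kg of oat hulls, x2 = kg of cassava meal, x3 = kg of soybean meal.
Minimise 0.12x1 + 0.27x2 + 0.67x3 subject to:
  1.6x1 + 1.8x2 + 3.2x3 ≥ 8.8   (calcium)
  x1, x2, x3 ≥ 0.
The cheapest feasible vertex uses only oat hulls; cassava meal, soybean meal are not used. There the calcium constraint is tight.
Solving gives x1 = 5.5.
Cost = 0.12·5.5 = 0.66000.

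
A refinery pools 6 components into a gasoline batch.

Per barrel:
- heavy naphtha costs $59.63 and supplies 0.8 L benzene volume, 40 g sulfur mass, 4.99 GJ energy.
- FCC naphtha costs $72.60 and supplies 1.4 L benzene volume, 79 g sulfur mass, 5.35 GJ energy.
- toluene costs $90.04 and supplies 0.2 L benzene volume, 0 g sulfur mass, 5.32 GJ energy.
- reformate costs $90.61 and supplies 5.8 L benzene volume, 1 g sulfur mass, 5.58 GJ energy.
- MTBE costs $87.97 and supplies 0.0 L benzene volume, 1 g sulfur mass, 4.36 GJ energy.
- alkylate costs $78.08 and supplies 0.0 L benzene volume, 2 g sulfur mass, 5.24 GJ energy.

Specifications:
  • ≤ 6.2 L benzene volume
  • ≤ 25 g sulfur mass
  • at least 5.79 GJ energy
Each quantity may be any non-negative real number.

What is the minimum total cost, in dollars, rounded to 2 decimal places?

$77.47

Let x1 = barrels of heavy naphtha, x2 = barrels of FCC naphtha, x3 = barrels of toluene, x4 = barrels of reformate, x5 = barrels of MTBE, x6 = barrels of alkylate.
Minimise 59.63x1 + 72.6x2 + 90.04x3 + 90.61x4 + 87.97x5 + 78.08x6 with:
  0.8x1 + 1.4x2 + 0.2x3 + 5.8x4 ≤ 6.2   (benzene volume)
  40x1 + 79x2 + 1x4 + 1x5 + 2x6 ≤ 25   (sulfur mass)
  4.99x1 + 5.35x2 + 5.32x3 + 5.58x4 + 4.36x5 + 5.24x6 ≥ 5.79   (energy)
  x1, x2, x3, x4, x5, x6 ≥ 0.
At the optimum only heavy naphtha, alkylate are positive (FCC naphtha, toluene, reformate, MTBE = 0). Binding constraints: sulfur mass and energy.
So heavy naphtha = 0.5982 barrels, alkylate = 0.5353 barrels.
Hence cost = 59.63·0.5982 + 78.08·0.5353 = $77.4669.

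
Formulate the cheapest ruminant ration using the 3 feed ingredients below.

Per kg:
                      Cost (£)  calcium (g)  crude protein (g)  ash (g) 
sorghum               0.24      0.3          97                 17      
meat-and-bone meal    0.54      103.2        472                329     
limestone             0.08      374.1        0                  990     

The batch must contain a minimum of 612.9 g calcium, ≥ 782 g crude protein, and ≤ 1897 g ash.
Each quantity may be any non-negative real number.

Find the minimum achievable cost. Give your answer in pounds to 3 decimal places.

£0.989

Let x1 = kg of sorghum, x2 = kg of meat-and-bone meal, x3 = kg of limestone.
min 0.24x1 + 0.54x2 + 0.08x3 with:
  0.3x1 + 103.2x2 + 374.1x3 ≥ 612.9   (calcium)
  97x1 + 472x2 ≥ 782   (crude protein)
  17x1 + 329x2 + 990x3 ≤ 1897   (ash)
  x1, x2, x3 ≥ 0.
The minimum-cost mix takes nothing from sorghum — only meat-and-bone meal, limestone. Binding constraints: calcium and crude protein.
So meat-and-bone meal = 1.657 kg, limestone = 1.181 kg.
Cost = 0.54·1.657 + 0.08·1.181 = 0.98926.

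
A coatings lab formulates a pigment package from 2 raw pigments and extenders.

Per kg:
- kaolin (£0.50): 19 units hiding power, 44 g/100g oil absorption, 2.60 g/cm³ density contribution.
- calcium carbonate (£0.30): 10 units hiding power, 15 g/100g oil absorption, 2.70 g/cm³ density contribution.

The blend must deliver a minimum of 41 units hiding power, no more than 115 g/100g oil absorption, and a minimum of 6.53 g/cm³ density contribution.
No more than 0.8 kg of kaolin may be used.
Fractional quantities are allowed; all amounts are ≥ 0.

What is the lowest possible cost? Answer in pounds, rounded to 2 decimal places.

£1.17

This is a linear program. Let x1 = kg of kaolin, x2 = kg of calcium carbonate.
Minimize 0.5x1 + 0.3x2 with:
  19x1 + 10x2 ≥ 41   (hiding power)
  44x1 + 15x2 ≤ 115   (oil absorption)
  2.6x1 + 2.7x2 ≥ 6.53   (density contribution)
  x1 ≤ 0.8
  x1, x2 ≥ 0.
Both inputs are positive at the optimum. Binding constraints: hiding power and the kaolin cap.
That vertex is x1 = 0.8, x2 = 2.58.
Hence cost = 0.5·0.8 + 0.3·2.58 = £1.1740.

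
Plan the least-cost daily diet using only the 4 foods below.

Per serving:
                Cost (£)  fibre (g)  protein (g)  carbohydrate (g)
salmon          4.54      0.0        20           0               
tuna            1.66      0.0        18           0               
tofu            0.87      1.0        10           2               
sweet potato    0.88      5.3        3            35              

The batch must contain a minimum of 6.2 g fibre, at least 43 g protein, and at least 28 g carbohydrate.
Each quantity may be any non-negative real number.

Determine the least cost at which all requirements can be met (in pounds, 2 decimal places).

Let x1 = servings of salmon, x2 = servings of tuna, x3 = servings of tofu, x4 = servings of sweet potato.
Minimise 4.54x1 + 1.66x2 + 0.87x3 + 0.88x4 s.t.:
  1x3 + 5.3x4 ≥ 6.2   (fibre)
  20x1 + 18x2 + 10x3 + 3x4 ≥ 43   (protein)
  2x3 + 35x4 ≥ 28   (carbohydrate)
  x1, x2, x3, x4 ≥ 0.
The optimal basis is {tofu, sweet potato}; salmon, tuna drop out. There the protein and carbohydrate constraints are tight.
Optimal quantities: tofu = 4.131 servings, sweet potato = 0.564 servings.
Total cost: 0.87·4.131 + 0.88·0.564 = 4.0903.

£4.09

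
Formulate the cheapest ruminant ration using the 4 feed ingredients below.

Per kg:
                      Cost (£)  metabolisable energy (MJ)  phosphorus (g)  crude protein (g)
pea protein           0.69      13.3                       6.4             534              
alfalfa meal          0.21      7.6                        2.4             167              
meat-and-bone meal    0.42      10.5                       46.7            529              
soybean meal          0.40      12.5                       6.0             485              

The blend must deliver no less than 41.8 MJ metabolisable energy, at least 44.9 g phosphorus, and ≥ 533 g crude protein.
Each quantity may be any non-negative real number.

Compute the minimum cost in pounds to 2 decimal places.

£1.25

This is a linear program. Let x1 = kg of pea protein, x2 = kg of alfalfa meal, x3 = kg of meat-and-bone meal, x4 = kg of soybean meal.
min 0.69x1 + 0.21x2 + 0.42x3 + 0.4x4 s.t.:
  13.3x1 + 7.6x2 + 10.5x3 + 12.5x4 ≥ 41.8   (metabolisable energy)
  6.4x1 + 2.4x2 + 46.7x3 + 6x4 ≥ 44.9   (phosphorus)
  534x1 + 167x2 + 529x3 + 485x4 ≥ 533   (crude protein)
  x1, x2, x3, x4 ≥ 0.
The optimal basis is {alfalfa meal, meat-and-bone meal}; pea protein, soybean meal drop out. The metabolisable energy and phosphorus requirements are met with equality.
Optimal quantities: alfalfa meal = 4.491 kg, meat-and-bone meal = 0.7307 kg.
Objective = 0.21·4.491 + 0.42·0.7307 = 1.2500.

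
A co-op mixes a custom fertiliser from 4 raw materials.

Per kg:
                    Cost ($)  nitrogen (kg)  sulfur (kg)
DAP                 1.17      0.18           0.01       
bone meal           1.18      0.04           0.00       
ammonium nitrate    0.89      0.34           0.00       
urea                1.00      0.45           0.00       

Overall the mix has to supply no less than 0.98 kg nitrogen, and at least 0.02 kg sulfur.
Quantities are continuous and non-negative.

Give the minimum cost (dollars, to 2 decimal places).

$3.72

Let x1 = kg of DAP, x2 = kg of bone meal, x3 = kg of ammonium nitrate, x4 = kg of urea.
min 1.17x1 + 1.18x2 + 0.89x3 + 1x4 with:
  0.18x1 + 0.04x2 + 0.34x3 + 0.45x4 ≥ 0.98   (nitrogen)
  0.01x1 ≥ 0.02   (sulfur)
  x1, x2, x3, x4 ≥ 0.
The cheapest feasible vertex uses only DAP, urea; bone meal, ammonium nitrate are not used. The nitrogen and sulfur requirements are met with equality.
Optimal quantities: DAP = 2 kg, urea = 1.378 kg.
Total cost: 1.17·2 + 1·1.378 = 3.7180.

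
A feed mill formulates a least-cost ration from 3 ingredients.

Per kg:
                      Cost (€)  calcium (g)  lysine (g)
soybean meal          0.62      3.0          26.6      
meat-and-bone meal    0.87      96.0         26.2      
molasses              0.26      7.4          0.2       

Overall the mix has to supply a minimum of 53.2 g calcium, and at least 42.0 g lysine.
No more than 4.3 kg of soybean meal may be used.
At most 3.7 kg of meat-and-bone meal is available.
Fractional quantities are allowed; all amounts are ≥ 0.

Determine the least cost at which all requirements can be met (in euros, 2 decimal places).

€1.11

Let x1 = kg of soybean meal, x2 = kg of meat-and-bone meal, x3 = kg of molasses.
Minimise 0.62x1 + 0.87x2 + 0.26x3 subject to:
  3x1 + 96x2 + 7.4x3 ≥ 53.2   (calcium)
  26.6x1 + 26.2x2 + 0.2x3 ≥ 42   (lysine)
  x1 ≤ 4.3
  x2 ≤ 3.7
  x1, x2, x3 ≥ 0.
At the optimum only soybean meal, meat-and-bone meal are positive (molasses = 0). There the calcium and lysine constraints are tight.
So soybean meal = 1.066 kg, meat-and-bone meal = 0.5209 kg.
Objective = 0.62·1.066 + 0.87·0.5209 = 1.1141.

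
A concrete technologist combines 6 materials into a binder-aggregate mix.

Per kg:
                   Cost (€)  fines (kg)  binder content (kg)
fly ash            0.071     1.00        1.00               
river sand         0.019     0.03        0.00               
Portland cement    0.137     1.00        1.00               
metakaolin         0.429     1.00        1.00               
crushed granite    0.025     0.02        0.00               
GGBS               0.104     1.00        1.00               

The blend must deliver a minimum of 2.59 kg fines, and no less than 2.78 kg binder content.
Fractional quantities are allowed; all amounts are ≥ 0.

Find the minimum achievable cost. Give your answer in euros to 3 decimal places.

This is a linear program. Let x1 = kg of fly ash, x2 = kg of river sand, x3 = kg of Portland cement, x4 = kg of metakaolin, x5 = kg of crushed granite, x6 = kg of GGBS.
Minimise 0.071x1 + 0.019x2 + 0.137x3 + 0.429x4 + 0.025x5 + 0.104x6 with:
  1x1 + 0.03x2 + 1x3 + 1x4 + 0.02x5 + 1x6 ≥ 2.59   (fines)
  1x1 + 1x3 + 1x4 + 1x6 ≥ 2.78   (binder content)
  x1, x2, x3, x4, x5, x6 ≥ 0.
The minimum-cost mix takes nothing from river sand, Portland cement, metakaolin, crushed granite, GGBS — only fly ash. There the binder content constraint is tight.
That vertex is x1 = 2.78.
Cost = 0.071·2.78 = 0.19738.

€0.197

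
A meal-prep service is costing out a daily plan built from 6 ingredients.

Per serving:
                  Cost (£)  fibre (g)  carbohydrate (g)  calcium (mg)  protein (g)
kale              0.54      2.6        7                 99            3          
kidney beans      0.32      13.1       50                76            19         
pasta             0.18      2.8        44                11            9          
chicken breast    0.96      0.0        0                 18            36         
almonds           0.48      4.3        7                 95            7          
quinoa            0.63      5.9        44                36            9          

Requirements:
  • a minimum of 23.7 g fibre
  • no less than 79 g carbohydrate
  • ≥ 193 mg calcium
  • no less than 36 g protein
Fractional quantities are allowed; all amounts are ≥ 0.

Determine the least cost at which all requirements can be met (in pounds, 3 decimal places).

Treat it as an LP. Let x1 = servings of kale, x2 = servings of kidney beans, x3 = servings of pasta, x4 = servings of chicken breast, x5 = servings of almonds, x6 = servings of quinoa.
Minimise 0.54x1 + 0.32x2 + 0.18x3 + 0.96x4 + 0.48x5 + 0.63x6 s.t.:
  2.6x1 + 13.1x2 + 2.8x3 + 4.3x5 + 5.9x6 ≥ 23.7   (fibre)
  7x1 + 50x2 + 44x3 + 7x5 + 44x6 ≥ 79   (carbohydrate)
  99x1 + 76x2 + 11x3 + 18x4 + 95x5 + 36x6 ≥ 193   (calcium)
  3x1 + 19x2 + 9x3 + 36x4 + 7x5 + 9x6 ≥ 36   (protein)
  x1, x2, x3, x4, x5, x6 ≥ 0.
The optimal basis is {kidney beans}; kale, pasta, chicken breast, almonds, quinoa drop out. Binding constraint: calcium.
That vertex is x2 = 2.5395.
Total cost: 0.32·2.5395 = 0.81264.

£0.813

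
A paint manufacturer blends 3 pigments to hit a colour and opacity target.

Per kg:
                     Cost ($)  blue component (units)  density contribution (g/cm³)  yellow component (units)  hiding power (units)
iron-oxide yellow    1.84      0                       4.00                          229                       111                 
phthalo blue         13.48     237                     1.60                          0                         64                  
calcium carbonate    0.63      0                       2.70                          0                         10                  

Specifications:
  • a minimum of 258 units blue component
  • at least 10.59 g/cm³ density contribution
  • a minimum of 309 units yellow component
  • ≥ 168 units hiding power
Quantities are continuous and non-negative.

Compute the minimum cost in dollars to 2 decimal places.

Set it up as a linear program. Let x1 = kg of iron-oxide yellow, x2 = kg of phthalo blue, x3 = kg of calcium carbonate.
Minimise 1.84x1 + 13.48x2 + 0.63x3 s.t.:
  237x2 ≥ 258   (blue component)
  4x1 + 1.6x2 + 2.7x3 ≥ 10.59   (density contribution)
  229x1 ≥ 309   (yellow component)
  111x1 + 64x2 + 10x3 ≥ 168   (hiding power)
  x1, x2, x3 ≥ 0.
All 3 inputs are positive at the optimum. Binding constraints: blue component, density contribution, yellow component.
Optimal quantities: iron-oxide yellow = 1.3493 kg, phthalo blue = 1.0886 kg, calcium carbonate = 1.2781 kg.
Total cost: 1.84·1.3493 + 13.48·1.0886 + 0.63·1.2781 = 17.9622.

$17.96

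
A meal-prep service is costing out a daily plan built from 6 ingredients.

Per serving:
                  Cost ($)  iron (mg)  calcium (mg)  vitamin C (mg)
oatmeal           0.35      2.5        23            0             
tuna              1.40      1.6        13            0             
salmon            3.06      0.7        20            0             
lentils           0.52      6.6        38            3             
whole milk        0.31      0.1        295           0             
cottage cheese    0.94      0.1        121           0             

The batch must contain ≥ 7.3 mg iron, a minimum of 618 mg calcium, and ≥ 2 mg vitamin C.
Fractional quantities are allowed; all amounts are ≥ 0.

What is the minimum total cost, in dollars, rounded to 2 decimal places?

$1.17

This is a linear program. Let x1 = servings of oatmeal, x2 = servings of tuna, x3 = servings of salmon, x4 = servings of lentils, x5 = servings of whole milk, x6 = servings of cottage cheese.
min 0.35x1 + 1.4x2 + 3.06x3 + 0.52x4 + 0.31x5 + 0.94x6 with:
  2.5x1 + 1.6x2 + 0.7x3 + 6.6x4 + 0.1x5 + 0.1x6 ≥ 7.3   (iron)
  23x1 + 13x2 + 20x3 + 38x4 + 295x5 + 121x6 ≥ 618   (calcium)
  3x4 ≥ 2   (vitamin C)
  x1, x2, x3, x4, x5, x6 ≥ 0.
The minimum-cost mix takes nothing from oatmeal, tuna, salmon, cottage cheese — only lentils, whole milk. The iron and calcium requirements are met with equality.
Optimal quantities: lentils = 1.076 servings, whole milk = 1.956 servings.
Hence cost = 0.52·1.076 + 0.31·1.956 = $1.1659.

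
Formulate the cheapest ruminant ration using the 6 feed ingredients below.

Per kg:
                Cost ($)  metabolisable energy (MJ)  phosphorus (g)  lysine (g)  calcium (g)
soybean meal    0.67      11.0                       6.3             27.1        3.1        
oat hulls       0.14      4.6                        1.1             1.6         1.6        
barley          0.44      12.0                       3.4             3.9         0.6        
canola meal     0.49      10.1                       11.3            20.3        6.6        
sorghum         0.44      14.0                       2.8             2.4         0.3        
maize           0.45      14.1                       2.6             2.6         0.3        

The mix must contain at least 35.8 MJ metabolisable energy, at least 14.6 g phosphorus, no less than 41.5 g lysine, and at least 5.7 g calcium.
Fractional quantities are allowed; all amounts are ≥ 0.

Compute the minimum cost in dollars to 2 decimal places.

Set it up as a linear program. Let x1 = kg of soybean meal, x2 = kg of oat hulls, x3 = kg of barley, x4 = kg of canola meal, x5 = kg of sorghum, x6 = kg of maize.
min 0.67x1 + 0.14x2 + 0.44x3 + 0.49x4 + 0.44x5 + 0.45x6 s.t.:
  11x1 + 4.6x2 + 12x3 + 10.1x4 + 14x5 + 14.1x6 ≥ 35.8   (metabolisable energy)
  6.3x1 + 1.1x2 + 3.4x3 + 11.3x4 + 2.8x5 + 2.6x6 ≥ 14.6   (phosphorus)
  27.1x1 + 1.6x2 + 3.9x3 + 20.3x4 + 2.4x5 + 2.6x6 ≥ 41.5   (lysine)
  3.1x1 + 1.6x2 + 0.6x3 + 6.6x4 + 0.3x5 + 0.3x6 ≥ 5.7   (calcium)
  x1, x2, x3, x4, x5, x6 ≥ 0.
The cheapest feasible vertex uses only oat hulls, canola meal; soybean meal, barley, sorghum, maize are not used. There the metabolisable energy and lysine constraints are tight.
So oat hulls = 3.983 kg, canola meal = 1.73 kg.
Objective = 0.14·3.983 + 0.49·1.73 = 1.4053.

$1.41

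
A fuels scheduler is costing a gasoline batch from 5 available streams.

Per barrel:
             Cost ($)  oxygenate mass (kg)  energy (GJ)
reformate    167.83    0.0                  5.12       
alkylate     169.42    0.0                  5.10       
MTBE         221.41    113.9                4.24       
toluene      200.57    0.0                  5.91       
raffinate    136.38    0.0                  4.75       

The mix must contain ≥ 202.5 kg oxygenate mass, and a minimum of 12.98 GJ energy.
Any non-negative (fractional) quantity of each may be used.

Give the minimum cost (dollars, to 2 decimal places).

$549.88

Let x1 = barrels of reformate, x2 = barrels of alkylate, x3 = barrels of MTBE, x4 = barrels of toluene, x5 = barrels of raffinate.
Minimize 167.83x1 + 169.42x2 + 221.41x3 + 200.57x4 + 136.38x5 subject to:
  113.9x3 ≥ 202.5   (oxygenate mass)
  5.12x1 + 5.1x2 + 4.24x3 + 5.91x4 + 4.75x5 ≥ 12.98   (energy)
  x1, x2, x3, x4, x5 ≥ 0.
The optimal basis is {MTBE, raffinate}; reformate, alkylate, toluene drop out. There the oxygenate mass and energy constraints are tight.
So MTBE = 1.7779 barrels, raffinate = 1.1456 barrels.
Objective = 221.41·1.7779 + 136.38·1.1456 = 549.8818.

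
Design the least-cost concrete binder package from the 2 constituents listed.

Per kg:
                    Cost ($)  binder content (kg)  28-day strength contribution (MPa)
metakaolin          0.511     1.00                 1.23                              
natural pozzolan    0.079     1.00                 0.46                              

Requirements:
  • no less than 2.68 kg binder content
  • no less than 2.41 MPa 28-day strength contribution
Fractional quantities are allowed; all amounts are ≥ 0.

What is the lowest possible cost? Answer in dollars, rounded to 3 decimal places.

Let x1 = kg of metakaolin, x2 = kg of natural pozzolan.
min 0.511x1 + 0.079x2 with:
  1x1 + 1x2 ≥ 2.68   (binder content)
  1.23x1 + 0.46x2 ≥ 2.41   (28-day strength contribution)
  x1, x2 ≥ 0.
The cheapest feasible vertex uses only natural pozzolan; metakaolin is not used. There the 28-day strength contribution constraint is tight.
Solving gives x2 = 5.239.
Hence cost = 0.079·5.239 = $0.41388.

$0.414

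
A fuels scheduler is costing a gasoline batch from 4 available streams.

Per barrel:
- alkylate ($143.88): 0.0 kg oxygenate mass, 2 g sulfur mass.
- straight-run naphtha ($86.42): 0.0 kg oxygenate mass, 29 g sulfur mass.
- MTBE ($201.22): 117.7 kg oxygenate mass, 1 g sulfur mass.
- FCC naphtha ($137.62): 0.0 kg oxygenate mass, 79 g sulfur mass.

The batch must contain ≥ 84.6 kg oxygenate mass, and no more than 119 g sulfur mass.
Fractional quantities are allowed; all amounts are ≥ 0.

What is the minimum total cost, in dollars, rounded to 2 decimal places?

$144.63

Let x1 = barrels of alkylate, x2 = barrels of straight-run naphtha, x3 = barrels of MTBE, x4 = barrels of FCC naphtha.
Minimize 143.88x1 + 86.42x2 + 201.22x3 + 137.62x4 s.t.:
  117.7x3 ≥ 84.6   (oxygenate mass)
  2x1 + 29x2 + 1x3 + 79x4 ≤ 119   (sulfur mass)
  x1, x2, x3, x4 ≥ 0.
The cheapest feasible vertex uses only MTBE; alkylate, straight-run naphtha, FCC naphtha are not used. Binding constraint: oxygenate mass.
Solving gives x3 = 0.71878.
Total cost: 201.22·0.71878 = 144.6329.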